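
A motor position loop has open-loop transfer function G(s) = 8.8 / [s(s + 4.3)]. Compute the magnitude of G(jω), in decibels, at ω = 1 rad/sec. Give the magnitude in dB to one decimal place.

|j1 + 4.3| = √(1² + 4.3²) = 4.415
|j1| = 1
|G(j1)| = 8.8 / (4.415 × 1) = 1.9933
20 log₁₀(1.9933) = 5.99 dB

6.0 dB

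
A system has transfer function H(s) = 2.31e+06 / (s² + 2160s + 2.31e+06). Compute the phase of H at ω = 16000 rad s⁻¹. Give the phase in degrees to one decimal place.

-172.2°

∠[(j16000)² + 2160(j16000) + 2.31e+06] = ∠[-2.5369e+08 + j3.456e+07] = 172.24°
∠H(j16000) = −172.24° = -172.24°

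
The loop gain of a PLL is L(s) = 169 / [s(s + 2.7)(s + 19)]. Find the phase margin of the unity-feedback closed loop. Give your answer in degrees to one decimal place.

Gain crossover: |L(jω)| = 1 at ω ≈ 2.43 rad/s.
∠L(j2.43) = −90° − arctan(2.43/2.7) − arctan(2.43/19) ≈ -139.26°
PM = 180° + (-139.26°) = 40.74°

40.7°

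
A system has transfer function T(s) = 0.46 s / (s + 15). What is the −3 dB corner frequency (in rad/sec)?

15 rad/sec

For a single-pole high-pass, the −3 dB point is at the pole: ω = 15 rad/sec.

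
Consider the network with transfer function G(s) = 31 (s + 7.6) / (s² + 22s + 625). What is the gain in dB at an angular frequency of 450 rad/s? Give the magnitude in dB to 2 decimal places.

|j450 + 7.6| = √(450² + 7.6²) = 450.1
|(j450)² + 22(j450) + 625| = |-2.0188e+05 + j9900| = 2.021e+05
|G(j450)| = 31 × 450.1 / 2.021e+05 = 0.069029
20 log₁₀(0.069029) = -23.219 dB

-23.22 dB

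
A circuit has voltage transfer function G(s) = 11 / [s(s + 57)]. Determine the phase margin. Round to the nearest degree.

Gain crossover: |G(jω)| = 1 at ω ≈ 0.193 rad/sec.
∠G(j0.193) = −90° − arctan(0.193/57) ≈ -90.19°
PM = 180° + (-90.19°) = 89.81°

90°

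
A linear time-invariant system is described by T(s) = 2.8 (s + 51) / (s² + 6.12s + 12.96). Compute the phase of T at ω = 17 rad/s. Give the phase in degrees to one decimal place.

∠(j17 + 51) = arctan(17/51) = 18.43°
∠[(j17)² + 6.12(j17) + 12.96] = ∠[-276.04 + j104.04] = 159.35°
∠T(j17) = 18.43° − 159.35° = -140.91°

-140.9 deg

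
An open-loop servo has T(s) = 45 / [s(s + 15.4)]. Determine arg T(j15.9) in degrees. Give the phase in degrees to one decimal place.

∠(j15.9 + 15.4) = arctan(15.9/15.4) = 45.92°
∠(j15.9) = 90.00°
∠T(j15.9) = − (45.92° + 90.00°) = -135.92°

-135.9°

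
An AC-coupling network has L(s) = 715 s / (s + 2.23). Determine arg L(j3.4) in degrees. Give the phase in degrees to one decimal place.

33.3°

∠(j3.4) = 90.00°
∠(j3.4 + 2.23) = arctan(3.4/2.23) = 56.74°
∠L(j3.4) = 90.00° − 56.74° = 33.26°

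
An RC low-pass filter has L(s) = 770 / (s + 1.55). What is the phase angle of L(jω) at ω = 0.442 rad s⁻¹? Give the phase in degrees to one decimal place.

∠(j0.442 + 1.55) = arctan(0.442/1.55) = 15.92°
∠L(j0.442) = −15.92° = -15.92°

-15.9°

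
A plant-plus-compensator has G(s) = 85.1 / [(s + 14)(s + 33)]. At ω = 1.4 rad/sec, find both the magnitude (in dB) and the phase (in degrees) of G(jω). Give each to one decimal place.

|G| = -14.7 dB, ∠G = -8.1 deg

|j1.4 + 14| = √(1.4² + 14²) = 14.07
|j1.4 + 33| = √(1.4² + 33²) = 33.03
|G(j1.4)| = 85.1 / (14.07 × 33.03) = 0.18312
20 log₁₀(0.18312) = -14.75 dB
∠(j1.4 + 14) = arctan(1.4/14) = 5.71°
∠(j1.4 + 33) = arctan(1.4/33) = 2.43°
∠G(j1.4) = − (5.71° + 2.43°) = -8.14°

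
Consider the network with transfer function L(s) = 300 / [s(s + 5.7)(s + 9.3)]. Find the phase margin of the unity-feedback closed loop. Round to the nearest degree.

30°

Gain crossover: |L(jω)| = 1 at ω ≈ 4.17 rad/s.
∠L(j4.17) = −90° − arctan(4.17/5.7) − arctan(4.17/9.3) ≈ -150.32°
PM = 180° + (-150.32°) = 29.68°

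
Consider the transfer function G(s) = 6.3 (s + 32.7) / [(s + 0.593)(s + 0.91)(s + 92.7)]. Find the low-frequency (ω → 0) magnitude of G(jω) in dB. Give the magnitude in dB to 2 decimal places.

G(0) = 6.3 × 32.7 / (0.593 × 0.91 × 92.7) = 4.1182
20 log₁₀(4.1182) = 12.294 dB

12.29 dB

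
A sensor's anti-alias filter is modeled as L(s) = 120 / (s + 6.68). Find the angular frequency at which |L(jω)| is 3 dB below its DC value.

6.68 rad/s

For a single-pole low-pass, the −3 dB point is at the pole: ω = 6.68 rad/s.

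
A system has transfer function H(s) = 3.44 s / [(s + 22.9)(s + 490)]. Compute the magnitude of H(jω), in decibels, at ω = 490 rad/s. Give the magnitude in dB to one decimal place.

|j490| = 490
|j490 + 22.9| = √(490² + 22.9²) = 490.5
|j490 + 490| = √(490² + 490²) = 693
|H(j490)| = 3.44 × 490 / (490.5 × 693) = 0.0049588
20 log₁₀(0.0049588) = -46.09 dB

-46.1 dB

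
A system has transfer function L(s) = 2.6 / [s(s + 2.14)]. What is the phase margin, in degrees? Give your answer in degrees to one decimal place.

63.1°

Gain crossover: |L(jω)| = 1 at ω ≈ 1.08 rad/sec.
∠L(j1.08) = −90° − arctan(1.08/2.14) ≈ -116.86°
PM = 180° + (-116.86°) = 63.14°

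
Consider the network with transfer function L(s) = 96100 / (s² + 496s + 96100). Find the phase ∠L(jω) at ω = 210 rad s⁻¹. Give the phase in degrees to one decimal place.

∠[(j210)² + 496(j210) + 96100] = ∠[52000 + j1.0416e+05] = 63.47°
∠L(j210) = −63.47° = -63.47°

-63.5°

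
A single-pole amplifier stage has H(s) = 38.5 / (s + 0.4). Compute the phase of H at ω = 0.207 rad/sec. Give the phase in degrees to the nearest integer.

∠(j0.207 + 0.4) = arctan(0.207/0.4) = 27.36°
∠H(j0.207) = −27.36° = -27.36°

-27°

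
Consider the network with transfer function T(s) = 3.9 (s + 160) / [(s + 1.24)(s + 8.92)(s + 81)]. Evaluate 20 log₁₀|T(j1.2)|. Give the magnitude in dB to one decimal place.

|j1.2 + 160| = √(1.2² + 160²) = 160
|j1.2 + 1.24| = √(1.2² + 1.24²) = 1.726
|j1.2 + 8.92| = √(1.2² + 8.92²) = 9
|j1.2 + 81| = √(1.2² + 81²) = 81.01
|T(j1.2)| = 3.9 × 160 / (1.726 × 9 × 81.01) = 0.49599
20 log₁₀(0.49599) = -6.09 dB

-6.1 dB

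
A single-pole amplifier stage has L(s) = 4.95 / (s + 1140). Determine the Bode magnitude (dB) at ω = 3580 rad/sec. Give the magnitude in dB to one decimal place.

|j3580 + 1140| = √(3580² + 1140²) = 3757
|L(j3580)| = 4.95 / 3757 = 0.0013175
20 log₁₀(0.0013175) = -57.61 dB

-57.6 dB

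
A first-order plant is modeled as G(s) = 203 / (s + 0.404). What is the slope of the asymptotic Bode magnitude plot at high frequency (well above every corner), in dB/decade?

-20 dB/decade

With 0 zeros and 1 pole, the high-frequency asymptotic slope is 20 × (0 − 1) = -20 dB/decade.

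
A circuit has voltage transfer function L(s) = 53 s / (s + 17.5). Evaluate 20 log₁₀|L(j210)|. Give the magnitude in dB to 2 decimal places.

|j210| = 210
|j210 + 17.5| = √(210² + 17.5²) = 210.7
|L(j210)| = 53 × 210 / 210.7 = 52.817
20 log₁₀(52.817) = 34.455 dB

34.46 dB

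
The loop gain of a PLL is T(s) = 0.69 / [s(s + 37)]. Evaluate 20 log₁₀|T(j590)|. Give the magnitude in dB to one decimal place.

|j590 + 37| = √(590² + 37²) = 591.2
|j590| = 590
|T(j590)| = 0.69 / (591.2 × 590) = 1.9783e-06
20 log₁₀(1.9783e-06) = -114.07 dB

-114.1 dB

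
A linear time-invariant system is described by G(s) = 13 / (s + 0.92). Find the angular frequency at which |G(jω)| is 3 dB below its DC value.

For a single-pole low-pass, the −3 dB point is at the pole: ω = 0.92 rad/s.

0.92 rad/s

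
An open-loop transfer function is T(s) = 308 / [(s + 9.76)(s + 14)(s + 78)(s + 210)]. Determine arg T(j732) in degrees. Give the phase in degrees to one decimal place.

-336.1 deg

∠(j732 + 9.76) = arctan(732/9.76) = 89.24°
∠(j732 + 14) = arctan(732/14) = 88.90°
∠(j732 + 78) = arctan(732/78) = 83.92°
∠(j732 + 210) = arctan(732/210) = 73.99°
∠T(j732) = − (89.24° + 88.90° + 83.92° + 73.99°) = -336.05°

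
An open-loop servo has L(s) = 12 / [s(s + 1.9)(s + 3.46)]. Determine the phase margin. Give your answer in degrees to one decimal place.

Gain crossover: |L(jω)| = 1 at ω ≈ 1.37 rad/s.
∠L(j1.37) = −90° − arctan(1.37/1.9) − arctan(1.37/3.46) ≈ -147.55°
PM = 180° + (-147.55°) = 32.45°

32.5 deg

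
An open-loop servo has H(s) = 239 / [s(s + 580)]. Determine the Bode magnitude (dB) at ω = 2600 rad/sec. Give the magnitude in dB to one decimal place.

-89.2 dB

|j2600 + 580| = √(2600² + 580²) = 2664
|j2600| = 2600
|H(j2600)| = 239 / (2664 × 2600) = 3.4507e-05
20 log₁₀(3.4507e-05) = -89.24 dB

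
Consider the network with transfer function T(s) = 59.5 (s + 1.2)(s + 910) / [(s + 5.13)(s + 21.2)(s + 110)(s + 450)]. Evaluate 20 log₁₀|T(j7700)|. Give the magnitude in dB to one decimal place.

-119.9 dB

|j7700 + 1.2| = √(7700² + 1.2²) = 7700
|j7700 + 910| = √(7700² + 910²) = 7754
|j7700 + 5.13| = √(7700² + 5.13²) = 7700
|j7700 + 21.2| = √(7700² + 21.2²) = 7700
|j7700 + 110| = √(7700² + 110²) = 7701
|j7700 + 450| = √(7700² + 450²) = 7713
|T(j7700)| = 59.5 × 7700 × 7754 / (7700 × 7700 × 7701 × 7713) = 1.0087e-06
20 log₁₀(1.0087e-06) = -119.92 dB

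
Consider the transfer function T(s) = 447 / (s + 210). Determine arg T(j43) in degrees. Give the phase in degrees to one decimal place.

-11.6 deg

∠(j43 + 210) = arctan(43/210) = 11.57°
∠T(j43) = −11.57° = -11.57°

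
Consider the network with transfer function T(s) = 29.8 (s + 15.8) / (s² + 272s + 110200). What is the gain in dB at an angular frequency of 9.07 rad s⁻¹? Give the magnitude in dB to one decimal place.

-46.1 dB

|j9.07 + 15.8| = √(9.07² + 15.8²) = 18.22
|(j9.07)² + 272(j9.07) + 110200| = |1.1012e+05 + j2467| = 1.101e+05
|T(j9.07)| = 29.8 × 18.22 / 1.101e+05 = 0.004929
20 log₁₀(0.004929) = -46.14 dB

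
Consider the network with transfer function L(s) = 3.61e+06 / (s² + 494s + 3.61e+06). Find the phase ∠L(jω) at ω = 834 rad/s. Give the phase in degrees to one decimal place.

-8.0°

∠[(j834)² + 494(j834) + 3.61e+06] = ∠[2.9144e+06 + j4.12e+05] = 8.05°
∠L(j834) = −8.05° = -8.05°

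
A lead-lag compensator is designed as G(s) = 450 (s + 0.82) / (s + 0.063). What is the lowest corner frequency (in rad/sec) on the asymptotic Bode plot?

Break frequencies occur at each pole and zero magnitude: 0.063 rad/sec, 0.82 rad/sec.
The lowest is 0.063 rad/sec.

0.063 rad/sec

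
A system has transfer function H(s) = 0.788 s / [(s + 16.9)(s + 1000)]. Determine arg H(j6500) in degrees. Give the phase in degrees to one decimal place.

∠(j6500) = 90.00°
∠(j6500 + 16.9) = arctan(6500/16.9) = 89.85°
∠(j6500 + 1000) = arctan(6500/1000) = 81.25°
∠H(j6500) = 90.00° − (89.85° + 81.25°) = -81.10°

-81.1°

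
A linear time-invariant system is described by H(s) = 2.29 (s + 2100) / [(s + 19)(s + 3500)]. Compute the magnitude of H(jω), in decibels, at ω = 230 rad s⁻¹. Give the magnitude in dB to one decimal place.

|j230 + 2100| = √(230² + 2100²) = 2113
|j230 + 19| = √(230² + 19²) = 230.8
|j230 + 3500| = √(230² + 3500²) = 3508
|H(j230)| = 2.29 × 2113 / (230.8 × 3508) = 0.0059763
20 log₁₀(0.0059763) = -44.47 dB

-44.5 dB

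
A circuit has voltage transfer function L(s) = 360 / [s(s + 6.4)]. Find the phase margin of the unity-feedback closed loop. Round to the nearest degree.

Gain crossover: |L(jω)| = 1 at ω ≈ 18.4 rad/s.
∠L(j18.4) = −90° − arctan(18.4/6.4) ≈ -160.86°
PM = 180° + (-160.86°) = 19.14°

19°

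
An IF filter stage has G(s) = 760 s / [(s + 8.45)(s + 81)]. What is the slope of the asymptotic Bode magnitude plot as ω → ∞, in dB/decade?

With 1 zero and 2 poles, the high-frequency asymptotic slope is 20 × (1 − 2) = -20 dB/decade.

-20 dB/decade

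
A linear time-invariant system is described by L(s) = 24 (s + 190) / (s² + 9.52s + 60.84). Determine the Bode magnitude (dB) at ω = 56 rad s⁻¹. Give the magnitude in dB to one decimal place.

3.7 dB

|j56 + 190| = √(56² + 190²) = 198.1
|(j56)² + 9.52(j56) + 60.84| = |-3075.2 + j533.12| = 3121
|L(j56)| = 24 × 198.1 / 3121 = 1.5232
20 log₁₀(1.5232) = 3.66 dB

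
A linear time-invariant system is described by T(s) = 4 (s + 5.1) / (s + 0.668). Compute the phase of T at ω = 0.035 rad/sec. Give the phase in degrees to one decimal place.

∠(j0.035 + 5.1) = arctan(0.035/5.1) = 0.39°
∠(j0.035 + 0.668) = arctan(0.035/0.668) = 3.00°
∠T(j0.035) = 0.39° − 3.00° = -2.61°

-2.6°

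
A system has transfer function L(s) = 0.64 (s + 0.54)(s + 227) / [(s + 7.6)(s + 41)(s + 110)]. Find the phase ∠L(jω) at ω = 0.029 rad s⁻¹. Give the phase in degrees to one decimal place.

2.8°

∠(j0.029 + 0.54) = arctan(0.029/0.54) = 3.07°
∠(j0.029 + 227) = arctan(0.029/227) = 0.01°
∠(j0.029 + 7.6) = arctan(0.029/7.6) = 0.22°
∠(j0.029 + 41) = arctan(0.029/41) = 0.04°
∠(j0.029 + 110) = arctan(0.029/110) = 0.02°
∠L(j0.029) = 3.07° + 0.01° − (0.22° + 0.04° + 0.02°) = 2.81°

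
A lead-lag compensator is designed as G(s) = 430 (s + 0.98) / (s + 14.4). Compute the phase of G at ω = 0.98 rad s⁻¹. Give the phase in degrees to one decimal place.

∠(j0.98 + 0.98) = arctan(0.98/0.98) = 45.00°
∠(j0.98 + 14.4) = arctan(0.98/14.4) = 3.89°
∠G(j0.98) = 45.00° − 3.89° = 41.11°

41.1°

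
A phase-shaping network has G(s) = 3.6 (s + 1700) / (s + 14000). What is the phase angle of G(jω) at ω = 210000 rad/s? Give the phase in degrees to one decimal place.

∠(j210000 + 1700) = arctan(210000/1700) = 89.54°
∠(j210000 + 14000) = arctan(210000/14000) = 86.19°
∠G(j210000) = 89.54° − 86.19° = 3.35°

3.4 deg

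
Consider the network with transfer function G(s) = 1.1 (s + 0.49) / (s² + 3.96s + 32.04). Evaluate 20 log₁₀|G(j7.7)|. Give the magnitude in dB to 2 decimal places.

|j7.7 + 0.49| = √(7.7² + 0.49²) = 7.716
|(j7.7)² + 3.96(j7.7) + 32.04| = |-27.25 + j30.492| = 40.89
|G(j7.7)| = 1.1 × 7.716 / 40.89 = 0.20754
20 log₁₀(0.20754) = -13.658 dB

-13.66 dB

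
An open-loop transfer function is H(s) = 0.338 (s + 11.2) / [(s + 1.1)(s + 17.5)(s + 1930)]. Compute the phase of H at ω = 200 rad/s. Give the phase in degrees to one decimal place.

-93.8°

∠(j200 + 11.2) = arctan(200/11.2) = 86.79°
∠(j200 + 1.1) = arctan(200/1.1) = 89.68°
∠(j200 + 17.5) = arctan(200/17.5) = 85.00°
∠(j200 + 1930) = arctan(200/1930) = 5.92°
∠H(j200) = 86.79° − (89.68° + 85.00° + 5.92°) = -93.81°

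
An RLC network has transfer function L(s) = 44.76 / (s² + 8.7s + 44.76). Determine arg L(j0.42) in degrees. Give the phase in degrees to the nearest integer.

-5°

∠[(j0.42)² + 8.7(j0.42) + 44.76] = ∠[44.584 + j3.654] = 4.69°
∠L(j0.42) = −4.69° = -4.69°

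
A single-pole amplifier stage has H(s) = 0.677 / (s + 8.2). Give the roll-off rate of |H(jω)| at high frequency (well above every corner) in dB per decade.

-20 dB/decade

With 0 zeros and 1 pole, the high-frequency asymptotic slope is 20 × (0 − 1) = -20 dB/decade.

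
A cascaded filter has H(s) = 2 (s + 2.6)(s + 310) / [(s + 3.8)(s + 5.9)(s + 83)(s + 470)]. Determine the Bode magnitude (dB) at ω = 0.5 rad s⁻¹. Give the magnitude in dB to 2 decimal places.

-54.64 dB

|j0.5 + 2.6| = √(0.5² + 2.6²) = 2.648
|j0.5 + 310| = √(0.5² + 310²) = 310
|j0.5 + 3.8| = √(0.5² + 3.8²) = 3.833
|j0.5 + 5.9| = √(0.5² + 5.9²) = 5.921
|j0.5 + 83| = √(0.5² + 83²) = 83
|j0.5 + 470| = √(0.5² + 470²) = 470
|H(j0.5)| = 2 × 2.648 × 310 / (3.833 × 5.921 × 83 × 470) = 0.0018542
20 log₁₀(0.0018542) = -54.637 dB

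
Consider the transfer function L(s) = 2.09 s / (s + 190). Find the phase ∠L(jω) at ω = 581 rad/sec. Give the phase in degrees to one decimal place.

∠(j581) = 90.00°
∠(j581 + 190) = arctan(581/190) = 71.89°
∠L(j581) = 90.00° − 71.89° = 18.11°

18.1°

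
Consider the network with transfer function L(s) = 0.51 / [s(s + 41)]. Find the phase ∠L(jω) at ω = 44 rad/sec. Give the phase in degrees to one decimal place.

∠(j44 + 41) = arctan(44/41) = 47.02°
∠(j44) = 90.00°
∠L(j44) = − (47.02° + 90.00°) = -137.02°

-137.0°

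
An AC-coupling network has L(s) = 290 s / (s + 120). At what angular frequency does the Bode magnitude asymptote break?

The single real pole at s = −120 gives a corner at ω = 120 rad s⁻¹.

120 rad s⁻¹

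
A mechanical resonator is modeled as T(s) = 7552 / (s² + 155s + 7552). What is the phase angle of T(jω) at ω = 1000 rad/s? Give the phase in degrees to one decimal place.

-171.1°

∠[(j1000)² + 155(j1000) + 7552] = ∠[-9.9245e+05 + j1.55e+05] = 171.12°
∠T(j1000) = −171.12° = -171.12°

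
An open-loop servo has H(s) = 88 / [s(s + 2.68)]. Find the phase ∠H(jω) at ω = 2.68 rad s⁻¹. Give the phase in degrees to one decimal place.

-135.0°

∠(j2.68 + 2.68) = arctan(2.68/2.68) = 45.00°
∠(j2.68) = 90.00°
∠H(j2.68) = − (45.00° + 90.00°) = -135.00°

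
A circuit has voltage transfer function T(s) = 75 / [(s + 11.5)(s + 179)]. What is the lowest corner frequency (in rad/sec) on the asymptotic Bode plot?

Break frequencies occur at each pole and zero magnitude: 11.5 rad/sec, 179 rad/sec.
The lowest is 11.5 rad/sec.

11.5 rad/sec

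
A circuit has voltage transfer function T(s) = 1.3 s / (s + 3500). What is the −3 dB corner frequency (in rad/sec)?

3500 rad/sec

For a single-pole high-pass, the −3 dB point is at the pole: ω = 3500 rad/sec.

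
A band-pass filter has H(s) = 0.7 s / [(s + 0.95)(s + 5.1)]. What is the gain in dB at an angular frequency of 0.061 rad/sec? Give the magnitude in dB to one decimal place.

-41.1 dB

|j0.061| = 0.061
|j0.061 + 0.95| = √(0.061² + 0.95²) = 0.952
|j0.061 + 5.1| = √(0.061² + 5.1²) = 5.1
|H(j0.061)| = 0.7 × 0.061 / (0.952 × 5.1) = 0.0087945
20 log₁₀(0.0087945) = -41.12 dB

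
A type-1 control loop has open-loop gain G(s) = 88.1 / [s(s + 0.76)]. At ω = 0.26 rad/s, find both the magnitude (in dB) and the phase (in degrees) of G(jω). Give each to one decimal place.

|G| = 52.5 dB, ∠G = -108.9 deg

|j0.26 + 0.76| = √(0.26² + 0.76²) = 0.8032
|j0.26| = 0.26
|G(j0.26)| = 88.1 / (0.8032 × 0.26) = 421.85
20 log₁₀(421.85) = 52.50 dB
∠(j0.26 + 0.76) = arctan(0.26/0.76) = 18.89°
∠(j0.26) = 90.00°
∠G(j0.26) = − (18.89° + 90.00°) = -108.89°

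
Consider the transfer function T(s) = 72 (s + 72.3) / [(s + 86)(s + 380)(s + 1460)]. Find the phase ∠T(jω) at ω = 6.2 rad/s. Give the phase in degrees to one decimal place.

∠(j6.2 + 72.3) = arctan(6.2/72.3) = 4.90°
∠(j6.2 + 86) = arctan(6.2/86) = 4.12°
∠(j6.2 + 380) = arctan(6.2/380) = 0.93°
∠(j6.2 + 1460) = arctan(6.2/1460) = 0.24°
∠T(j6.2) = 4.90° − (4.12° + 0.93° + 0.24°) = -0.40°

-0.4°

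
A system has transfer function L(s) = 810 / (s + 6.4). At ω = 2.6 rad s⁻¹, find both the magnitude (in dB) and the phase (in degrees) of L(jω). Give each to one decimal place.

|L| = 41.4 dB, ∠L = -22.1°

|j2.6 + 6.4| = √(2.6² + 6.4²) = 6.908
|L(j2.6)| = 810 / 6.908 = 117.26
20 log₁₀(117.26) = 41.38 dB
∠(j2.6 + 6.4) = arctan(2.6/6.4) = 22.11°
∠L(j2.6) = −22.11° = -22.11°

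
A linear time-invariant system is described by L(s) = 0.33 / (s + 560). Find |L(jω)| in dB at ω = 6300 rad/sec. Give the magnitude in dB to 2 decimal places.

-85.65 dB

|j6300 + 560| = √(6300² + 560²) = 6325
|L(j6300)| = 0.33 / 6325 = 5.2175e-05
20 log₁₀(5.2175e-05) = -85.651 dB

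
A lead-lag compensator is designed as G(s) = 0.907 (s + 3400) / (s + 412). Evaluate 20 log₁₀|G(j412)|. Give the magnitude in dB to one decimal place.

|j412 + 3400| = √(412² + 3400²) = 3425
|j412 + 412| = √(412² + 412²) = 582.7
|G(j412)| = 0.907 × 3425 / 582.7 = 5.3314
20 log₁₀(5.3314) = 14.54 dB

14.5 dB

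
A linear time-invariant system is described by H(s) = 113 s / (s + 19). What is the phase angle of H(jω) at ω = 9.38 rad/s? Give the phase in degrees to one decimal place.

63.7°

∠(j9.38) = 90.00°
∠(j9.38 + 19) = arctan(9.38/19) = 26.27°
∠H(j9.38) = 90.00° − 26.27° = 63.73°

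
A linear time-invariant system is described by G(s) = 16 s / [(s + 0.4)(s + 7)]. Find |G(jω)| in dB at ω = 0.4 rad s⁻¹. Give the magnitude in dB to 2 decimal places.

4.16 dB

|j0.4| = 0.4
|j0.4 + 0.4| = √(0.4² + 0.4²) = 0.5657
|j0.4 + 7| = √(0.4² + 7²) = 7.011
|G(j0.4)| = 16 × 0.4 / (0.5657 × 7.011) = 1.6136
20 log₁₀(1.6136) = 4.156 dB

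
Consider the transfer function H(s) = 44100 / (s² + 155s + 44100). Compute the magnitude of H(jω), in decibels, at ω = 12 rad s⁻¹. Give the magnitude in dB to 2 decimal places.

|(j12)² + 155(j12) + 44100| = |43956 + j1860| = 4.4e+04
|H(j12)| = 44100 / 4.4e+04 = 1.0024
20 log₁₀(1.0024) = 0.021 dB

0.02 dB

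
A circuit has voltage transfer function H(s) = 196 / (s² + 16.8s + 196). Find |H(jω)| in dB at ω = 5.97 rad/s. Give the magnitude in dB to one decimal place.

0.3 dB

|(j5.97)² + 16.8(j5.97) + 196| = |160.36 + j100.3| = 189.1
|H(j5.97)| = 196 / 189.1 = 1.0363
20 log₁₀(1.0363) = 0.31 dB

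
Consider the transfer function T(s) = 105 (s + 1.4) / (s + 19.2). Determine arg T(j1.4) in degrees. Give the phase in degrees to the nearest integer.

41°

∠(j1.4 + 1.4) = arctan(1.4/1.4) = 45.00°
∠(j1.4 + 19.2) = arctan(1.4/19.2) = 4.17°
∠T(j1.4) = 45.00° − 4.17° = 40.83°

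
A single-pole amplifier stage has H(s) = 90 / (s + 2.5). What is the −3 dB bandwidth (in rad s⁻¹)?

For a single-pole low-pass, the −3 dB point is at the pole: ω = 2.5 rad s⁻¹.

2.5 rad s⁻¹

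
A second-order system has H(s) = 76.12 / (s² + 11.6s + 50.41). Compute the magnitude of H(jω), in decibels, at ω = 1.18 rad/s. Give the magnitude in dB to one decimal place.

|(j1.18)² + 11.6(j1.18) + 50.41| = |49.018 + j13.688| = 50.89
|H(j1.18)| = 76.12 / 50.89 = 1.4957
20 log₁₀(1.4957) = 3.50 dB

3.5 dB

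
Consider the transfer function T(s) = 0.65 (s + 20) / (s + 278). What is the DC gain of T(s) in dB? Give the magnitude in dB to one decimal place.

T(0) = 0.65 × 20 / 278 = 0.046763
20 log₁₀(0.046763) = -26.60 dB

-26.6 dB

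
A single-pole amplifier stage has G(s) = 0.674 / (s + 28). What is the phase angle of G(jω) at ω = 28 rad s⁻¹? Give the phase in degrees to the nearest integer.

-45°

∠(j28 + 28) = arctan(28/28) = 45.00°
∠G(j28) = −45.00° = -45.00°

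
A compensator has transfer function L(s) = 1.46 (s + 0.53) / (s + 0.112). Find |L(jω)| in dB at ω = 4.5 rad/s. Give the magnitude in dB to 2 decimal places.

3.34 dB

|j4.5 + 0.53| = √(4.5² + 0.53²) = 4.531
|j4.5 + 0.112| = √(4.5² + 0.112²) = 4.501
|L(j4.5)| = 1.46 × 4.531 / 4.501 = 1.4696
20 log₁₀(1.4696) = 3.344 dB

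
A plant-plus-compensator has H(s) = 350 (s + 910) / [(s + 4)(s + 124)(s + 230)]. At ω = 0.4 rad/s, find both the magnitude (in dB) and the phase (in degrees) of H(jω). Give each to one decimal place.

|H| = 8.9 dB, ∠H = -6.0°

|j0.4 + 910| = √(0.4² + 910²) = 910
|j0.4 + 4| = √(0.4² + 4²) = 4.02
|j0.4 + 124| = √(0.4² + 124²) = 124
|j0.4 + 230| = √(0.4² + 230²) = 230
|H(j0.4)| = 350 × 910 / (4.02 × 124 × 230) = 2.778
20 log₁₀(2.778) = 8.87 dB
∠(j0.4 + 910) = arctan(0.4/910) = 0.03°
∠(j0.4 + 4) = arctan(0.4/4) = 5.71°
∠(j0.4 + 124) = arctan(0.4/124) = 0.18°
∠(j0.4 + 230) = arctan(0.4/230) = 0.10°
∠H(j0.4) = 0.03° − (5.71° + 0.18° + 0.10°) = -5.97°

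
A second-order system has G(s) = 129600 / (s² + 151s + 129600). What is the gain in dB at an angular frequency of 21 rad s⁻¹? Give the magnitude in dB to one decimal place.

|(j21)² + 151(j21) + 129600| = |1.2916e+05 + j3171| = 1.292e+05
|G(j21)| = 129600 / 1.292e+05 = 1.0031
20 log₁₀(1.0031) = 0.03 dB

0.0 dB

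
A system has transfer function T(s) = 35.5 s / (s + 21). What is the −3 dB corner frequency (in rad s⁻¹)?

21 rad s⁻¹

For a single-pole high-pass, the −3 dB point is at the pole: ω = 21 rad s⁻¹.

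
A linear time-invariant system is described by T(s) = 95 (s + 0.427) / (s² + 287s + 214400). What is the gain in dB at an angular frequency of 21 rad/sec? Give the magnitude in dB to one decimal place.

|j21 + 0.427| = √(21² + 0.427²) = 21
|(j21)² + 287(j21) + 214400| = |2.1396e+05 + j6027| = 2.14e+05
|T(j21)| = 95 × 21 / 2.14e+05 = 0.0093224
20 log₁₀(0.0093224) = -40.61 dB

-40.6 dB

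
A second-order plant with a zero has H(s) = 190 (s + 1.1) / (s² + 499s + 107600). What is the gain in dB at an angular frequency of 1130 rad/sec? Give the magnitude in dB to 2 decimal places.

-15.63 dB

|j1130 + 1.1| = √(1130² + 1.1²) = 1130
|(j1130)² + 499(j1130) + 107600| = |-1.1693e+06 + j5.6387e+05| = 1.298e+06
|H(j1130)| = 190 × 1130 / 1.298e+06 = 0.16539
20 log₁₀(0.16539) = -15.630 dB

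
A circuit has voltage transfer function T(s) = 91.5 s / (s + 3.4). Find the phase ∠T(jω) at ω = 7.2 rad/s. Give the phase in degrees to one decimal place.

25.3°

∠(j7.2) = 90.00°
∠(j7.2 + 3.4) = arctan(7.2/3.4) = 64.72°
∠T(j7.2) = 90.00° − 64.72° = 25.28°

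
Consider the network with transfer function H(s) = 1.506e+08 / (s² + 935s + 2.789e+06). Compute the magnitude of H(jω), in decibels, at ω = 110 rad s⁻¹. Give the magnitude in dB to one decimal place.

|(j110)² + 935(j110) + 2.789e+06| = |2.7769e+06 + j1.0285e+05| = 2.779e+06
|H(j110)| = 1.506e+08 / 2.779e+06 = 54.196
20 log₁₀(54.196) = 34.68 dB

34.7 dB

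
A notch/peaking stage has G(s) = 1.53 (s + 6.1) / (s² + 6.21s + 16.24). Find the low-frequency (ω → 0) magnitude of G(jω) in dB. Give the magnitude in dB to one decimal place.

-4.8 dB

G(0) = 1.53 × 6.1 / 16.24 = 0.57469
20 log₁₀(0.57469) = -4.81 dB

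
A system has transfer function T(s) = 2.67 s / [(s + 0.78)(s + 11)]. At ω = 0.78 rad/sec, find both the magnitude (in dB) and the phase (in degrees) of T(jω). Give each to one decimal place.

|j0.78| = 0.78
|j0.78 + 0.78| = √(0.78² + 0.78²) = 1.103
|j0.78 + 11| = √(0.78² + 11²) = 11.03
|T(j0.78)| = 2.67 × 0.78 / (1.103 × 11.03) = 0.1712
20 log₁₀(0.1712) = -15.33 dB
∠(j0.78) = 90.00°
∠(j0.78 + 0.78) = arctan(0.78/0.78) = 45.00°
∠(j0.78 + 11) = arctan(0.78/11) = 4.06°
∠T(j0.78) = 90.00° − (45.00° + 4.06°) = 40.94°

|T| = -15.3 dB, ∠T = 40.9°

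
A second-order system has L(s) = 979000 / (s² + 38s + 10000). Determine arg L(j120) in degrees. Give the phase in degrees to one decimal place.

∠[(j120)² + 38(j120) + 10000] = ∠[-4400 + j4560] = 133.98°
∠L(j120) = −133.98° = -133.98°

-134.0°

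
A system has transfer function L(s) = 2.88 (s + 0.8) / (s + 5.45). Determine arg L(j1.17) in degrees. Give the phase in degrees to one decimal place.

43.5 deg

∠(j1.17 + 0.8) = arctan(1.17/0.8) = 55.64°
∠(j1.17 + 5.45) = arctan(1.17/5.45) = 12.12°
∠L(j1.17) = 55.64° − 12.12° = 43.52°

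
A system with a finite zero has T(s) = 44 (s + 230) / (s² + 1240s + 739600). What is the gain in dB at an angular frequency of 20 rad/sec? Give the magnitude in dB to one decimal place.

-37.2 dB

|j20 + 230| = √(20² + 230²) = 230.9
|(j20)² + 1240(j20) + 739600| = |7.392e+05 + j24800| = 7.396e+05
|T(j20)| = 44 × 230.9 / 7.396e+05 = 0.013734
20 log₁₀(0.013734) = -37.24 dB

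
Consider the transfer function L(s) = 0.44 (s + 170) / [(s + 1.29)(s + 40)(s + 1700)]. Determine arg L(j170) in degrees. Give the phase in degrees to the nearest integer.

∠(j170 + 170) = arctan(170/170) = 45.00°
∠(j170 + 1.29) = arctan(170/1.29) = 89.57°
∠(j170 + 40) = arctan(170/40) = 76.76°
∠(j170 + 1700) = arctan(170/1700) = 5.71°
∠L(j170) = 45.00° − (89.57° + 76.76° + 5.71°) = -127.04°

-127°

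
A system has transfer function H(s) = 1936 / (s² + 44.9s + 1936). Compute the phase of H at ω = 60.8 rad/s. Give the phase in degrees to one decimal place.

∠[(j60.8)² + 44.9(j60.8) + 1936] = ∠[-1760.6 + j2729.9] = 122.82°
∠H(j60.8) = −122.82° = -122.82°

-122.8 deg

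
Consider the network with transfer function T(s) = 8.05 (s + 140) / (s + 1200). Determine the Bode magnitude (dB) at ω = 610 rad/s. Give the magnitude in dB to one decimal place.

11.5 dB

|j610 + 140| = √(610² + 140²) = 625.9
|j610 + 1200| = √(610² + 1200²) = 1346
|T(j610)| = 8.05 × 625.9 / 1346 = 3.7427
20 log₁₀(3.7427) = 11.46 dB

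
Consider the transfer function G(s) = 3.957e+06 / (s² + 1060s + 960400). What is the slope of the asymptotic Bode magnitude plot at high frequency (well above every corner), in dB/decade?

With 0 zeros and 2 poles, the high-frequency asymptotic slope is 20 × (0 − 2) = -40 dB/decade.

-40 dB/decade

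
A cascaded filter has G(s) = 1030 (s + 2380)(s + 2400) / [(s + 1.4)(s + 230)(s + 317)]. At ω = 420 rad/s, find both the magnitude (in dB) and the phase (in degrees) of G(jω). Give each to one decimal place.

|G| = 35.2 dB, ∠G = -184.1°

|j420 + 2380| = √(420² + 2380²) = 2417
|j420 + 2400| = √(420² + 2400²) = 2436
|j420 + 1.4| = √(420² + 1.4²) = 420
|j420 + 230| = √(420² + 230²) = 478.9
|j420 + 317| = √(420² + 317²) = 526.2
|G(j420)| = 1030 × 2417 × 2436 / (420 × 478.9 × 526.2) = 57.31
20 log₁₀(57.31) = 35.16 dB
∠(j420 + 2380) = arctan(420/2380) = 10.01°
∠(j420 + 2400) = arctan(420/2400) = 9.93°
∠(j420 + 1.4) = arctan(420/1.4) = 89.81°
∠(j420 + 230) = arctan(420/230) = 61.29°
∠(j420 + 317) = arctan(420/317) = 52.96°
∠G(j420) = 10.01° + 9.93° − (89.81° + 61.29° + 52.96°) = -184.12°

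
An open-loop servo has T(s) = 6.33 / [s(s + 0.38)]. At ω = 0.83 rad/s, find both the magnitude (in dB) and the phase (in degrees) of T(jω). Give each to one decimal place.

|T| = 18.4 dB, ∠T = -155.4°

|j0.83 + 0.38| = √(0.83² + 0.38²) = 0.9129
|j0.83| = 0.83
|T(j0.83)| = 6.33 / (0.9129 × 0.83) = 8.3546
20 log₁₀(8.3546) = 18.44 dB
∠(j0.83 + 0.38) = arctan(0.83/0.38) = 65.40°
∠(j0.83) = 90.00°
∠T(j0.83) = − (65.40° + 90.00°) = -155.40°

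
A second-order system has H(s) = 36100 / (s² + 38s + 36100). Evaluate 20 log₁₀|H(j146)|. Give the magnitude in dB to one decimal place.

|(j146)² + 38(j146) + 36100| = |14784 + j5548| = 1.579e+04
|H(j146)| = 36100 / 1.579e+04 = 2.2862
20 log₁₀(2.2862) = 7.18 dB

7.2 dB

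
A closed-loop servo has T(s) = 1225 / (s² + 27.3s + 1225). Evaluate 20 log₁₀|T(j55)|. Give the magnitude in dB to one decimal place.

-5.6 dB

|(j55)² + 27.3(j55) + 1225| = |-1800 + j1501.5| = 2344
|T(j55)| = 1225 / 2344 = 0.5226
20 log₁₀(0.5226) = -5.64 dB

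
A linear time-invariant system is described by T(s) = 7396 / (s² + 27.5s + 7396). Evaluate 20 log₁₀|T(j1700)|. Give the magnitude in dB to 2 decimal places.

|(j1700)² + 27.5(j1700) + 7396| = |-2.8826e+06 + j46750| = 2.883e+06
|T(j1700)| = 7396 / 2.883e+06 = 0.0025654
20 log₁₀(0.0025654) = -51.817 dB

-51.82 dB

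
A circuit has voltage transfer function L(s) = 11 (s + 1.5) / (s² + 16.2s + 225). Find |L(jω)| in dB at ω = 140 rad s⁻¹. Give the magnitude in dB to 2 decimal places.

-22.05 dB

|j140 + 1.5| = √(140² + 1.5²) = 140
|(j140)² + 16.2(j140) + 225| = |-19375 + j2268| = 1.951e+04
|L(j140)| = 11 × 140 / 1.951e+04 = 0.078949
20 log₁₀(0.078949) = -22.053 dB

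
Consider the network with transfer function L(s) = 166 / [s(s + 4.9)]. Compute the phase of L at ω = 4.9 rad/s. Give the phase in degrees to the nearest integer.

∠(j4.9 + 4.9) = arctan(4.9/4.9) = 45.00°
∠(j4.9) = 90.00°
∠L(j4.9) = − (45.00° + 90.00°) = -135.00°

-135°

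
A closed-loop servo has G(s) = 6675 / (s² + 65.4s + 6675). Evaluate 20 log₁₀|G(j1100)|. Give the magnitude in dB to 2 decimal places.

|(j1100)² + 65.4(j1100) + 6675| = |-1.2033e+06 + j71940| = 1.205e+06
|G(j1100)| = 6675 / 1.205e+06 = 0.0055372
20 log₁₀(0.0055372) = -45.134 dB

-45.13 dB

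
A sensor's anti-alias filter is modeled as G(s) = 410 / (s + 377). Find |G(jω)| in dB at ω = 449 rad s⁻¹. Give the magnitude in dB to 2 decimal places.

|j449 + 377| = √(449² + 377²) = 586.3
|G(j449)| = 410 / 586.3 = 0.69932
20 log₁₀(0.69932) = -3.106 dB

-3.11 dB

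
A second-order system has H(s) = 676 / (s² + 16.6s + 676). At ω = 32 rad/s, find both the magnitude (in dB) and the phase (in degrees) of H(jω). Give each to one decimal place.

|H| = 0.5 dB, ∠H = -123.2°

|(j32)² + 16.6(j32) + 676| = |-348 + j531.2| = 635
|H(j32)| = 676 / 635 = 1.0645
20 log₁₀(1.0645) = 0.54 dB
∠[(j32)² + 16.6(j32) + 676] = ∠[-348 + j531.2] = 123.23°
∠H(j32) = −123.23° = -123.23°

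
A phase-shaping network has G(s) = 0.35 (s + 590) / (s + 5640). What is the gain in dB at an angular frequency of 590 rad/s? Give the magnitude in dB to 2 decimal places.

|j590 + 590| = √(590² + 590²) = 834.4
|j590 + 5640| = √(590² + 5640²) = 5671
|G(j590)| = 0.35 × 834.4 / 5671 = 0.051498
20 log₁₀(0.051498) = -25.764 dB

-25.76 dB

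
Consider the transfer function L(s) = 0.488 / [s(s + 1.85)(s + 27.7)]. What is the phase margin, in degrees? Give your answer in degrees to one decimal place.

89.7 deg

Gain crossover: |L(jω)| = 1 at ω ≈ 0.00952 rad s⁻¹.
∠L(j0.00952) = −90° − arctan(0.00952/1.85) − arctan(0.00952/27.7) ≈ -90.31°
PM = 180° + (-90.31°) = 89.69°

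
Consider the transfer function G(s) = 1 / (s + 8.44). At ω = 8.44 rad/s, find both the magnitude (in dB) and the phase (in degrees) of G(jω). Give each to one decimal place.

|G| = -21.5 dB, ∠G = -45.0°

|j8.44 + 8.44| = √(8.44² + 8.44²) = 11.94
|G(j8.44)| = 1 / 11.94 = 0.08378
20 log₁₀(0.08378) = -21.54 dB
∠(j8.44 + 8.44) = arctan(8.44/8.44) = 45.00°
∠G(j8.44) = −45.00° = -45.00°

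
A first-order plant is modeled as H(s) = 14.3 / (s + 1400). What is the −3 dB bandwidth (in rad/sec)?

For a single-pole low-pass, the −3 dB point is at the pole: ω = 1400 rad/sec.

1400 rad/sec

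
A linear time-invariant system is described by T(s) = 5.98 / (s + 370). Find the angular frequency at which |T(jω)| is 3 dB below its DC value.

For a single-pole low-pass, the −3 dB point is at the pole: ω = 370 rad s⁻¹.

370 rad s⁻¹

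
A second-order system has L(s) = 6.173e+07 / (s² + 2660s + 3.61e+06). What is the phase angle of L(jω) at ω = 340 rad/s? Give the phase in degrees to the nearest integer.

-15°

∠[(j340)² + 2660(j340) + 3.61e+06] = ∠[3.4944e+06 + j9.044e+05] = 14.51°
∠L(j340) = −14.51° = -14.51°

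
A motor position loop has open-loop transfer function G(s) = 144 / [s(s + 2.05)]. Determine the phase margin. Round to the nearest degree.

10°

Gain crossover: |G(jω)| = 1 at ω ≈ 11.9 rad/s.
∠G(j11.9) = −90° − arctan(11.9/2.05) ≈ -170.24°
PM = 180° + (-170.24°) = 9.76°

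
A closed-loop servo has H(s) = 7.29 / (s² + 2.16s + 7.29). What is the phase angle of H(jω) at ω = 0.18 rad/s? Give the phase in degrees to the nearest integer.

∠[(j0.18)² + 2.16(j0.18) + 7.29] = ∠[7.2576 + j0.3888] = 3.07°
∠H(j0.18) = −3.07° = -3.07°

-3°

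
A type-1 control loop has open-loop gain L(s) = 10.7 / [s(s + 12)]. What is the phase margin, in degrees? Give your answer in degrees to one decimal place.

85.8°

Gain crossover: |L(jω)| = 1 at ω ≈ 0.889 rad/s.
∠L(j0.889) = −90° − arctan(0.889/12) ≈ -94.24°
PM = 180° + (-94.24°) = 85.76°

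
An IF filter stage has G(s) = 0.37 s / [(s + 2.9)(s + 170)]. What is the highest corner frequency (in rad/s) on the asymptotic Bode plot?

Break frequencies occur at each pole and zero magnitude: 2.9 rad/s, 170 rad/s.
The highest is 170 rad/s.

170 rad/s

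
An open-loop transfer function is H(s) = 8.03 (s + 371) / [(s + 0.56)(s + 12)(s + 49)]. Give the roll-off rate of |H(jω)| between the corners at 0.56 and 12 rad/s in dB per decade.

In this band the factors already past their corner are: pole at 0.56; net slope = -20 dB/decade.

-20 dB/decade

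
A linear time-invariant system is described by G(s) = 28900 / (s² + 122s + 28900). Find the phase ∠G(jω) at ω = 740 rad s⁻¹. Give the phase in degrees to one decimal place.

∠[(j740)² + 122(j740) + 28900] = ∠[-5.187e+05 + j90280] = 170.13°
∠G(j740) = −170.13° = -170.13°

-170.1°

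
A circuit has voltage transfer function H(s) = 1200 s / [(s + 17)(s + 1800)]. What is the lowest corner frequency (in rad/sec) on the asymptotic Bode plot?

Break frequencies occur at each pole and zero magnitude: 17 rad/sec, 1800 rad/sec.
The lowest is 17 rad/sec.

17 rad/sec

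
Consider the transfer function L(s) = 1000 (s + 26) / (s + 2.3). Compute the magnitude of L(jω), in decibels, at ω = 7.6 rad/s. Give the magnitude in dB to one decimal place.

70.7 dB

|j7.6 + 26| = √(7.6² + 26²) = 27.09
|j7.6 + 2.3| = √(7.6² + 2.3²) = 7.94
|L(j7.6)| = 1000 × 27.09 / 7.94 = 3411.4
20 log₁₀(3411.4) = 70.66 dB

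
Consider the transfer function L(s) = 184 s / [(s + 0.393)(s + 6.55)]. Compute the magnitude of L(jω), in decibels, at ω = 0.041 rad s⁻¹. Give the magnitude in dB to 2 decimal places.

9.29 dB

|j0.041| = 0.041
|j0.041 + 0.393| = √(0.041² + 0.393²) = 0.3951
|j0.041 + 6.55| = √(0.041² + 6.55²) = 6.55
|L(j0.041)| = 184 × 0.041 / (0.3951 × 6.55) = 2.9148
20 log₁₀(2.9148) = 9.292 dB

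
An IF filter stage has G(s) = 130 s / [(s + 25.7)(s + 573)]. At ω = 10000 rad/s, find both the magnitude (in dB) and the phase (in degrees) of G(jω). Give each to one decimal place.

|j10000| = 1e+04
|j10000 + 25.7| = √(10000² + 25.7²) = 1e+04
|j10000 + 573| = √(10000² + 573²) = 1.002e+04
|G(j10000)| = 130 × 1e+04 / (1e+04 × 1.002e+04) = 0.012979
20 log₁₀(0.012979) = -37.74 dB
∠(j10000) = 90.00°
∠(j10000 + 25.7) = arctan(10000/25.7) = 89.85°
∠(j10000 + 573) = arctan(10000/573) = 86.72°
∠G(j10000) = 90.00° − (89.85° + 86.72°) = -86.57°

|G| = -37.7 dB, ∠G = -86.6 deg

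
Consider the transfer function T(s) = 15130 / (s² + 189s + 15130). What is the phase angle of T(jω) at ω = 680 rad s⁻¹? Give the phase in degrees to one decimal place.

∠[(j680)² + 189(j680) + 15130] = ∠[-4.4727e+05 + j1.2852e+05] = 163.97°
∠T(j680) = −163.97° = -163.97°

-164.0°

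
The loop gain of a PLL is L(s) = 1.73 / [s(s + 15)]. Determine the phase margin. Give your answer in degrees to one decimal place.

Gain crossover: |L(jω)| = 1 at ω ≈ 0.115 rad/sec.
∠L(j0.115) = −90° − arctan(0.115/15) ≈ -90.44°
PM = 180° + (-90.44°) = 89.56°

89.6°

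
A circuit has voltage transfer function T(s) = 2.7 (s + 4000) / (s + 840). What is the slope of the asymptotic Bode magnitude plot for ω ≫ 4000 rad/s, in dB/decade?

With 1 zero and 1 pole, the high-frequency asymptotic slope is 20 × (1 − 1) = 0 dB/decade.

0 dB/decade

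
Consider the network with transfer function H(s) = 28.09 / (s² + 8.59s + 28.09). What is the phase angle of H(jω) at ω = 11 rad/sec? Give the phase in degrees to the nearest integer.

∠[(j11)² + 8.59(j11) + 28.09] = ∠[-92.91 + j94.49] = 134.52°
∠H(j11) = −134.52° = -134.52°

-135°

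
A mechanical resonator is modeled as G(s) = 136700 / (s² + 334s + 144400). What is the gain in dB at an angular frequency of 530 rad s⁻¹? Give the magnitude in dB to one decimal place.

|(j530)² + 334(j530) + 144400| = |-1.365e+05 + j1.7702e+05| = 2.235e+05
|G(j530)| = 136700 / 2.235e+05 = 0.61153
20 log₁₀(0.61153) = -4.27 dB

-4.3 dB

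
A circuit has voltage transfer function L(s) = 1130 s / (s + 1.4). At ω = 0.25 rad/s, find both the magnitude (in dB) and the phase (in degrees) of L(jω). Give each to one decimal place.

|L| = 46.0 dB, ∠L = 79.9°

|j0.25| = 0.25
|j0.25 + 1.4| = √(0.25² + 1.4²) = 1.422
|L(j0.25)| = 1130 × 0.25 / 1.422 = 198.64
20 log₁₀(198.64) = 45.96 dB
∠(j0.25) = 90.00°
∠(j0.25 + 1.4) = arctan(0.25/1.4) = 10.12°
∠L(j0.25) = 90.00° − 10.12° = 79.88°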